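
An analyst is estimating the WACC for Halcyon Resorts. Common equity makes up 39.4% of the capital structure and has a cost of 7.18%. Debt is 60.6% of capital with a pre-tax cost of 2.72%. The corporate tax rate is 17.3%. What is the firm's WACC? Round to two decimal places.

After-tax cost of debt = 2.72% × (1 − 17.3%) = 2.2494%.
WACC = 0.394 × 7.1800% + 0.606 × 2.2494% = 4.1921%.

4.19%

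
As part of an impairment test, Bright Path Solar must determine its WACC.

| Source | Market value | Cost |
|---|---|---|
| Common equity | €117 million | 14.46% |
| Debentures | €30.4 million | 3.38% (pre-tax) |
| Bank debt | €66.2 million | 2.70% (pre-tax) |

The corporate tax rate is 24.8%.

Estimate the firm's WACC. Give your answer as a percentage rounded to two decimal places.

8.91%

Total capital V = 117 + 30.4 + 66.2 = 213.6.
Equity: weight = 117/213.6 = 0.5478; cost = 14.46%.
Debentures: weight = 30.4/213.6 = 0.1423; after-tax cost = 3.38% × (1 − 24.8%) = 2.5418%.
Bank debt: weight = 66.2/213.6 = 0.3099; after-tax cost = 2.7% × (1 − 24.8%) = 2.0304%.
WACC = 0.5478 × 14.4600% + 0.1423 × 2.5418% + 0.3099 × 2.0304% = 8.9115%.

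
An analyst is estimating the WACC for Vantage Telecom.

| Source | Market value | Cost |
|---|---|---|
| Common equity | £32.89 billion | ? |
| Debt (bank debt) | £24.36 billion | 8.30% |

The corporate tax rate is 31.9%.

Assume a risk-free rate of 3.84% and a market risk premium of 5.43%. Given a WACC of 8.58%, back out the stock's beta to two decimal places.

1.27

Total capital V = 32.89 + 24.36 = 57.25.
Equity weight = 32.89/57.25 = 0.5745.
Bank debt weight = 24.36/57.25 = 0.4255.
Debt contribution = 0.4255 × 8.3% × (1 − 31.9%) = 2.4051%.
Required equity contribution = 8.58% − 2.4051% = 6.1749%  ⇒  Re = 10.7484%.
CAPM: 10.7484% = 3.84% + β × 5.43%  ⇒  β = 1.2723.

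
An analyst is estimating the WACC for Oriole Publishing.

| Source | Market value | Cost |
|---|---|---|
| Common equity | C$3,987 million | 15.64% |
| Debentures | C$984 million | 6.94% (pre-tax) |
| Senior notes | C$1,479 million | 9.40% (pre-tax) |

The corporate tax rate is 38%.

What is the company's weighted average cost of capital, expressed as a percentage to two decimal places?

11.66%

Total capital V = 3987 + 984 + 1479 = 6450.
Equity: weight = 3987/6450 = 0.6181; cost = 15.64%.
Debentures: weight = 984/6450 = 0.1526; after-tax cost = 6.94% × (1 − 38%) = 4.3028%.
Senior notes: weight = 1479/6450 = 0.2293; after-tax cost = 9.4% × (1 − 38%) = 5.8280%.
WACC = 0.6181 × 15.6400% + 0.1526 × 4.3028% + 0.2293 × 5.8280% = 11.6605%.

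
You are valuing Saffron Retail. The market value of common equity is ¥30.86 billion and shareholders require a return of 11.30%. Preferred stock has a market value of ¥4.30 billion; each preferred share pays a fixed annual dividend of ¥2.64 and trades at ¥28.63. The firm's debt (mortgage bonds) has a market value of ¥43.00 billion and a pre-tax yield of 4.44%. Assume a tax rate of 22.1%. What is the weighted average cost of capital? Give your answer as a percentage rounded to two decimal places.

6.87%

Cost of preferred: Rp = 2.64 / 28.63 = 9.2211%.
Total capital V = 30.86 + 4.3 + 43 = 78.16.
Equity: weight = 30.86/78.16 = 0.3948; cost = 11.3%.
Preferred: weight = 4.3/78.16 = 0.0550; cost = 9.2211%.
Mortgage bonds: weight = 43/78.16 = 0.5502; after-tax cost = 4.44% × (1 − 22.1%) = 3.4588%.
WACC = 0.3948 × 11.3000% + 0.0550 × 9.2211% + 0.5502 × 3.4588% = 6.8717%.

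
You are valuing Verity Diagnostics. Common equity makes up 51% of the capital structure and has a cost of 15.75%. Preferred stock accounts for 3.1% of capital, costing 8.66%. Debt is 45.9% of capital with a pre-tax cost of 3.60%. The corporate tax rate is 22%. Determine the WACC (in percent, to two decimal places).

After-tax cost of debt = 3.6% × (1 − 22%) = 2.8080%.
WACC = 0.510 × 15.7500% + 0.031 × 8.6600% + 0.459 × 2.8080% = 9.5898%.

9.59%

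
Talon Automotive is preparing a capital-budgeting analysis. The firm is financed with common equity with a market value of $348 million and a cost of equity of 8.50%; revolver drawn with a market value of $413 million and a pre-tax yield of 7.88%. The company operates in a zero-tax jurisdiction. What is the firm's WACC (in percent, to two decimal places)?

Total capital V = 348 + 413 = 761.
Equity: weight = 348/761 = 0.4573; cost = 8.5%.
Revolver drawn: weight = 413/761 = 0.5427; after-tax cost = 7.88% × (1 − 0%) = 7.8800%.
WACC = 0.4573 × 8.5000% + 0.5427 × 7.8800% = 8.1635%.

8.16%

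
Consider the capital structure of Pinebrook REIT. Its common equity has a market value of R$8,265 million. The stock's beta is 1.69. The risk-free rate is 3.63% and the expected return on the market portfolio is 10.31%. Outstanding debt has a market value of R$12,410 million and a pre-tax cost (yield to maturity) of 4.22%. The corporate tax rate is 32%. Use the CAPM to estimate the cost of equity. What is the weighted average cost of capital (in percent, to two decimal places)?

Market risk premium = 10.31% − 3.63% = 6.68%.
Cost of equity via CAPM: Re = 3.63% + 1.69 × 6.68% = 14.9192%.
Total capital V = 8265 + 12410 = 20675.
Equity: weight = 8265/20675 = 0.3998; cost = 14.9192%.
Debt: weight = 12410/20675 = 0.6002; after-tax cost = 4.22% × (1 − 32%) = 2.8696%.
WACC = 0.3998 × 14.9192% + 0.6002 × 2.8696% = 7.6865%.

7.69%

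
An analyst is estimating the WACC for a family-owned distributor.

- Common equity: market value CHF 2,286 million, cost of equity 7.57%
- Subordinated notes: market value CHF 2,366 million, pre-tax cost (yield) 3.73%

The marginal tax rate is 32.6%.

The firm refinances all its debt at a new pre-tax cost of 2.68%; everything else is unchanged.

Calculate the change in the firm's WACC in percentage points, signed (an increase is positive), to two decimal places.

Current WACC:
Total capital V = 2286 + 2366 = 4652.
Equity: weight = 2286/4652 = 0.4914; cost = 7.57%.
Subordinated notes: weight = 2366/4652 = 0.5086; after-tax cost = 3.73% × (1 − 32.6%) = 2.5140%.
WACC = 0.4914 × 7.5700% + 0.5086 × 2.5140% = 4.9985%.
After the change:
Total capital V = 2286 + 2366 = 4652.
Equity: weight = 2286/4652 = 0.4914; cost = 7.57%.
Subordinated notes: weight = 2366/4652 = 0.5086; after-tax cost = 2.68% × (1 − 32.6%) = 1.8063%.
WACC = 0.4914 × 7.5700% + 0.5086 × 1.8063% = 4.6386%.
Change in WACC = 4.6386% − 4.9985% = -0.3599 pp.

-0.36 pp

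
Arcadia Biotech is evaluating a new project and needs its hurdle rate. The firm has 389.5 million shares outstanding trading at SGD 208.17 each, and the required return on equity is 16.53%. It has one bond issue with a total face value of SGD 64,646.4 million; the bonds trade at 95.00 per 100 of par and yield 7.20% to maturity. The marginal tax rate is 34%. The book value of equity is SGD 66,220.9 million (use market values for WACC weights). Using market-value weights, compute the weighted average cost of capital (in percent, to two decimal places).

11.45%

Market value of equity E = 208.17 × 389.5m = 81082.215m. Market value of debt D = 64646.4m × 95.0/100 = 61414.08m.
Total capital V = 81082.215 + 61414.08 = 142496.295.
Equity: weight = 81082.215/142496.295 = 0.5690; cost = 16.53%.
Bonds outstanding: weight = 61414.08/142496.295 = 0.4310; after-tax cost = 7.2% × (1 − 34%) = 4.7520%.
WACC = 0.5690 × 16.5300% + 0.4310 × 4.7520% = 11.4538%.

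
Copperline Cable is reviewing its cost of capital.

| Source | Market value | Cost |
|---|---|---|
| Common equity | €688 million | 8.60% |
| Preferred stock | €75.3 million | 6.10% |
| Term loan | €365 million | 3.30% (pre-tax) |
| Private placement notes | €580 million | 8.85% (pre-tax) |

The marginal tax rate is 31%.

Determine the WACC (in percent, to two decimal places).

6.29%

Total capital V = 688 + 75.3 + 365 + 580 = 1708.3.
Equity: weight = 688/1708.3 = 0.4027; cost = 8.6%.
Preferred: weight = 75.3/1708.3 = 0.0441; cost = 6.1%.
Term loan: weight = 365/1708.3 = 0.2137; after-tax cost = 3.3% × (1 − 31%) = 2.2770%.
Private placement notes: weight = 580/1708.3 = 0.3395; after-tax cost = 8.85% × (1 − 31%) = 6.1065%.
WACC = 0.4027 × 8.6000% + 0.0441 × 6.1000% + 0.2137 × 2.2770% + 0.3395 × 6.1065% = 6.2922%.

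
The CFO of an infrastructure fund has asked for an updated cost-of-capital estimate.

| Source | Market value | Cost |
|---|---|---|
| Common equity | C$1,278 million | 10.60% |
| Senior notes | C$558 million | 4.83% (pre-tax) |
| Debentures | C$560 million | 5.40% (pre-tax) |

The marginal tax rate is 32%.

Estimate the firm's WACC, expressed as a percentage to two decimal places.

Total capital V = 1278 + 558 + 560 = 2396.
Equity: weight = 1278/2396 = 0.5334; cost = 10.6%.
Senior notes: weight = 558/2396 = 0.2329; after-tax cost = 4.83% × (1 − 32%) = 3.2844%.
Debentures: weight = 560/2396 = 0.2337; after-tax cost = 5.4% × (1 − 32%) = 3.6720%.
WACC = 0.5334 × 10.6000% + 0.2329 × 3.2844% + 0.2337 × 3.6720% = 7.2771%.

7.28%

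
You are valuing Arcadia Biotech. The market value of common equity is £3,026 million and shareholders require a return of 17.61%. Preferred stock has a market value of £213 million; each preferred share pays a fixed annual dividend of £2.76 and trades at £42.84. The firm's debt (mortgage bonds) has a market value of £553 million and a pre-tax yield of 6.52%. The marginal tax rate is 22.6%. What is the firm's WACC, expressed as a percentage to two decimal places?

15.15%

Cost of preferred: Rp = 2.76 / 42.84 = 6.4426%.
Total capital V = 3026 + 213 + 553 = 3792.
Equity: weight = 3026/3792 = 0.7980; cost = 17.61%.
Preferred: weight = 213/3792 = 0.0562; cost = 6.4426%.
Mortgage bonds: weight = 553/3792 = 0.1458; after-tax cost = 6.52% × (1 − 22.6%) = 5.0465%.
WACC = 0.7980 × 17.6100% + 0.0562 × 6.4426% + 0.1458 × 5.0465% = 15.1505%.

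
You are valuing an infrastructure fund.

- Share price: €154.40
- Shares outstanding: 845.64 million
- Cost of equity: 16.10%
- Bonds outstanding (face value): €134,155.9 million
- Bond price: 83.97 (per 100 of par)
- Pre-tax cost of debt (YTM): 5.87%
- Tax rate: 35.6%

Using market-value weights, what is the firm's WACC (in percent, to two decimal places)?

Market value of equity E = 154.4 × 845.64m = 130566.816m. Market value of debt D = 134155.9m × 83.97/100 = 112650.70923m.
Total capital V = 130566.816 + 112650.70923 = 243217.52523.
Equity: weight = 130566.816/243217.52523 = 0.5368; cost = 16.1%.
Bonds outstanding: weight = 112650.70923/243217.52523 = 0.4632; after-tax cost = 5.87% × (1 − 35.6%) = 3.7803%.
WACC = 0.5368 × 16.1000% + 0.4632 × 3.7803% = 10.3939%.

10.39%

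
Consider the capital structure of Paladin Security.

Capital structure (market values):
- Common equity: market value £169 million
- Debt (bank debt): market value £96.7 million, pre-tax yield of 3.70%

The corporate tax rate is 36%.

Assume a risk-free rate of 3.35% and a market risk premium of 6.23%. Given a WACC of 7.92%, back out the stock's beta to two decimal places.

Total capital V = 169 + 96.7 = 265.7.
Equity weight = 169/265.7 = 0.6361.
Bank debt weight = 96.7/265.7 = 0.3639.
Debt contribution = 0.3639 × 3.7% × (1 − 36%) = 0.8618%.
Required equity contribution = 7.92% − 0.8618% = 7.0582%  ⇒  Re = 11.0968%.
CAPM: 11.0968% = 3.35% + β × 6.23%  ⇒  β = 1.2435.

1.24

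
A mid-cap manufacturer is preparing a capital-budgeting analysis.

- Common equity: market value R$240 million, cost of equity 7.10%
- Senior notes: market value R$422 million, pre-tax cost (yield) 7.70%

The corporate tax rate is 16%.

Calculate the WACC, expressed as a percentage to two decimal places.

Total capital V = 240 + 422 = 662.
Equity: weight = 240/662 = 0.3625; cost = 7.1%.
Senior notes: weight = 422/662 = 0.6375; after-tax cost = 7.7% × (1 − 16%) = 6.4680%.
WACC = 0.3625 × 7.1000% + 0.6375 × 6.4680% = 6.6971%.

6.70%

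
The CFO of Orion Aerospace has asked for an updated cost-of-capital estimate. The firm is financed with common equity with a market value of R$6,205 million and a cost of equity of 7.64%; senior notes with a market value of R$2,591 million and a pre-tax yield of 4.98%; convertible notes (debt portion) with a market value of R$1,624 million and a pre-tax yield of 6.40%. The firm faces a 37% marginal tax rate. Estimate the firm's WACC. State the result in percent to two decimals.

5.96%

Total capital V = 6205 + 2591 + 1624 = 10420.
Equity: weight = 6205/10420 = 0.5955; cost = 7.64%.
Senior notes: weight = 2591/10420 = 0.2487; after-tax cost = 4.98% × (1 − 37%) = 3.1374%.
Convertible notes (debt portion): weight = 1624/10420 = 0.1559; after-tax cost = 6.4% × (1 − 37%) = 4.0320%.
WACC = 0.5955 × 7.6400% + 0.2487 × 3.1374% + 0.1559 × 4.0320% = 5.9581%.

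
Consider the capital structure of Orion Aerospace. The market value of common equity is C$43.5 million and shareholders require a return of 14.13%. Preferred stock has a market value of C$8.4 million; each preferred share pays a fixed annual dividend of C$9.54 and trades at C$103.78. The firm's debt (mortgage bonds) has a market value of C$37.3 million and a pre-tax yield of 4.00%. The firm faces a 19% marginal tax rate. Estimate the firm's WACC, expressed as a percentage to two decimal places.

Cost of preferred: Rp = 9.54 / 103.78 = 9.1925%.
Total capital V = 43.5 + 8.4 + 37.3 = 89.2.
Equity: weight = 43.5/89.2 = 0.4877; cost = 14.13%.
Preferred: weight = 8.4/89.2 = 0.0942; cost = 9.1925%.
Mortgage bonds: weight = 37.3/89.2 = 0.4182; after-tax cost = 4% × (1 − 19%) = 3.2400%.
WACC = 0.4877 × 14.1300% + 0.0942 × 9.1925% + 0.4182 × 3.2400% = 9.1113%.

9.11%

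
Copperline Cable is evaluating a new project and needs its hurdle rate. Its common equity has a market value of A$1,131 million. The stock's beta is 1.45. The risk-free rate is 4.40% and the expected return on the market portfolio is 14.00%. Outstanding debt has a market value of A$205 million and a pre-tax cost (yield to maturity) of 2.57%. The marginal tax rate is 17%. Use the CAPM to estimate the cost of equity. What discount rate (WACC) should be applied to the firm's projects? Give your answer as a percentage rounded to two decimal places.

15.84%

Market risk premium = 14.0% − 4.4% = 9.6%.
Cost of equity via CAPM: Re = 4.4% + 1.45 × 9.6% = 18.3200%.
Total capital V = 1131 + 205 = 1336.
Equity: weight = 1131/1336 = 0.8466; cost = 18.32%.
Debt: weight = 205/1336 = 0.1534; after-tax cost = 2.57% × (1 − 17%) = 2.1331%.
WACC = 0.8466 × 18.3200% + 0.1534 × 2.1331% = 15.8362%.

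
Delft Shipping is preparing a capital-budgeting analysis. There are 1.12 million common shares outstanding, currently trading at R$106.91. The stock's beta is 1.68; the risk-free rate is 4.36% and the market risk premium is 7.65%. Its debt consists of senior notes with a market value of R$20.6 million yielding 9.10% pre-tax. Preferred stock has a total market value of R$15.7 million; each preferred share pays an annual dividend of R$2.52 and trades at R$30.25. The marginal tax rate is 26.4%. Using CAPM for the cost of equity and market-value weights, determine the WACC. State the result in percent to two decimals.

Cost of equity via CAPM: Re = 4.36% + 1.68 × 7.65% = 17.2120%.
Cost of preferred: Rp = 2.52 / 30.25 = 8.3306%.
Market value of equity E = 106.91 × 1.12m = 119.7392m.
Total capital V = 119.7392 + 15.7 + 20.6 = 156.0392.
Equity: weight = 119.7392/156.0392 = 0.7674; cost = 17.212%.
Preferred: weight = 15.7/156.0392 = 0.1006; cost = 8.3306%.
Senior notes: weight = 20.6/156.0392 = 0.1320; after-tax cost = 9.1% × (1 − 26.4%) = 6.6976%.
WACC = 0.7674 × 17.2120% + 0.1006 × 8.3306% + 0.1320 × 6.6976% = 14.9303%.

14.93%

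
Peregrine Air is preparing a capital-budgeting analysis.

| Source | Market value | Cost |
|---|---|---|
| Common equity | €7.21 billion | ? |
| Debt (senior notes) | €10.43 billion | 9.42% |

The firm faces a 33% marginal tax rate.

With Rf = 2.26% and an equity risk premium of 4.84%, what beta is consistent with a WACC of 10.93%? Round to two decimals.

Total capital V = 7.21 + 10.43 = 17.64.
Equity weight = 7.21/17.64 = 0.4087.
Senior notes weight = 10.43/17.64 = 0.5913.
Debt contribution = 0.5913 × 9.42% × (1 − 33%) = 3.7317%.
Required equity contribution = 10.93% − 3.7317% = 7.1983%  ⇒  Re = 17.6113%.
CAPM: 17.6113% = 2.26% + β × 4.84%  ⇒  β = 3.1718.

3.17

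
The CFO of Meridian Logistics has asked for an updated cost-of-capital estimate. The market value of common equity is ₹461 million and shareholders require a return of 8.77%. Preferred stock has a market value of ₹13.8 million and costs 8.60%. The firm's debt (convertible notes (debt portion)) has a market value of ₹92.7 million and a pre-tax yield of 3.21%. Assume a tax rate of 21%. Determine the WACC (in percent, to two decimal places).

Total capital V = 461 + 13.8 + 92.7 = 567.5.
Equity: weight = 461/567.5 = 0.8123; cost = 8.77%.
Preferred: weight = 13.8/567.5 = 0.0243; cost = 8.6%.
Convertible notes (debt portion): weight = 92.7/567.5 = 0.1633; after-tax cost = 3.21% × (1 − 21%) = 2.5359%.
WACC = 0.8123 × 8.7700% + 0.0243 × 8.6000% + 0.1633 × 2.5359% = 7.7475%.

7.75%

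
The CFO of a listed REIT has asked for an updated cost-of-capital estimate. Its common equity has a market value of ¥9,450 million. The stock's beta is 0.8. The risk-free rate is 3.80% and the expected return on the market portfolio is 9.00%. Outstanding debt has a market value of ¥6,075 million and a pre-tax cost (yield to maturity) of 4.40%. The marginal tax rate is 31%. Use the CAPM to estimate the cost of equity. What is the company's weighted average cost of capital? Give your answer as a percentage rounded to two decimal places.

6.03%

Market risk premium = 9.0% − 3.8% = 5.2%.
Cost of equity via CAPM: Re = 3.8% + 0.8 × 5.2% = 7.9600%.
Total capital V = 9450 + 6075 = 15525.
Equity: weight = 9450/15525 = 0.6087; cost = 7.96%.
Debt: weight = 6075/15525 = 0.3913; after-tax cost = 4.4% × (1 − 31%) = 3.0360%.
WACC = 0.6087 × 7.9600% + 0.3913 × 3.0360% = 6.0332%.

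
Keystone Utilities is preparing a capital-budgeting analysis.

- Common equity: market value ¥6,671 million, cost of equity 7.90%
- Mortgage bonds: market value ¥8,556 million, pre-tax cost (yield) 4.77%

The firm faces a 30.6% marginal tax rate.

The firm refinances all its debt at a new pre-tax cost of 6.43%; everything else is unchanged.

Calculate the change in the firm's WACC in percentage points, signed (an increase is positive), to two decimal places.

+0.65 pp

Current WACC:
Total capital V = 6671 + 8556 = 15227.
Equity: weight = 6671/15227 = 0.4381; cost = 7.9%.
Mortgage bonds: weight = 8556/15227 = 0.5619; after-tax cost = 4.77% × (1 − 30.6%) = 3.3104%.
WACC = 0.4381 × 7.9000% + 0.5619 × 3.3104% = 5.3211%.
After the change:
Total capital V = 6671 + 8556 = 15227.
Equity: weight = 6671/15227 = 0.4381; cost = 7.9%.
Mortgage bonds: weight = 8556/15227 = 0.5619; after-tax cost = 6.43% × (1 − 30.6%) = 4.4624%.
WACC = 0.4381 × 7.9000% + 0.5619 × 4.4624% = 5.9684%.
Change in WACC = 5.9684% − 5.3211% = 0.6473 pp.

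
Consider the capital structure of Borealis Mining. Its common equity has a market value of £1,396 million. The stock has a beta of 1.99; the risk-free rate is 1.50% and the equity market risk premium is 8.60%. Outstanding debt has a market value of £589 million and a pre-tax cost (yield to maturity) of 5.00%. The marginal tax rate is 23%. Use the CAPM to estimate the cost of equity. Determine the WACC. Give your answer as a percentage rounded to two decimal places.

Cost of equity via CAPM: Re = 1.5% + 1.99 × 8.6% = 18.6140%.
Total capital V = 1396 + 589 = 1985.
Equity: weight = 1396/1985 = 0.7033; cost = 18.614%.
Debt: weight = 589/1985 = 0.2967; after-tax cost = 5% × (1 − 23%) = 3.8500%.
WACC = 0.7033 × 18.6140% + 0.2967 × 3.8500% = 14.2331%.

14.23%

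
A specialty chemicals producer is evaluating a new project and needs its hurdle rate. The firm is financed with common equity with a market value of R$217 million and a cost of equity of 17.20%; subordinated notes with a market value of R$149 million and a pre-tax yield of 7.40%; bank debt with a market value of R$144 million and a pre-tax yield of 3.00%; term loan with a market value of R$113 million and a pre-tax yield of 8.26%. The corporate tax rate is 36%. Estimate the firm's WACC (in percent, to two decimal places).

Total capital V = 217 + 149 + 144 + 113 = 623.
Equity: weight = 217/623 = 0.3483; cost = 17.2%.
Subordinated notes: weight = 149/623 = 0.2392; after-tax cost = 7.4% × (1 − 36%) = 4.7360%.
Bank debt: weight = 144/623 = 0.2311; after-tax cost = 3% × (1 − 36%) = 1.9200%.
Term loan: weight = 113/623 = 0.1814; after-tax cost = 8.26% × (1 − 36%) = 5.2864%.
WACC = 0.3483 × 17.2000% + 0.2392 × 4.7360% + 0.2311 × 1.9200% + 0.1814 × 5.2864% = 8.5263%.

8.53%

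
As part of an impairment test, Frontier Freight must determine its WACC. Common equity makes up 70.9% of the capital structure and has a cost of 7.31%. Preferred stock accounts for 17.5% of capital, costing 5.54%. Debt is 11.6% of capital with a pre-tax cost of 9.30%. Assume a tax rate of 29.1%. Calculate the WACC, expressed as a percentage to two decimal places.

After-tax cost of debt = 9.3% × (1 − 29.1%) = 6.5937%.
WACC = 0.709 × 7.3100% + 0.175 × 5.5400% + 0.116 × 6.5937% = 6.9172%.

6.92%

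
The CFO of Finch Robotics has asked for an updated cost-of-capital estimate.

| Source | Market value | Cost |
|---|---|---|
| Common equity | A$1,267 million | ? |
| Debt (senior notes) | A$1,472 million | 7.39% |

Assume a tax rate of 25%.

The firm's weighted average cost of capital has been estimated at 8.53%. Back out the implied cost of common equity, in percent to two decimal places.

12.00%

Total capital V = 1267 + 1472 = 2739.
Equity weight = 1267/2739 = 0.4626.
Senior notes weight = 1472/2739 = 0.5374.
Debt contribution = 0.5374 × 7.39% × (1 − 25%) = 2.9787%.
Required equity contribution = 8.53% − 2.9787% = 5.5513%.
Re = 5.5513% / 0.4626 = 12.0009%.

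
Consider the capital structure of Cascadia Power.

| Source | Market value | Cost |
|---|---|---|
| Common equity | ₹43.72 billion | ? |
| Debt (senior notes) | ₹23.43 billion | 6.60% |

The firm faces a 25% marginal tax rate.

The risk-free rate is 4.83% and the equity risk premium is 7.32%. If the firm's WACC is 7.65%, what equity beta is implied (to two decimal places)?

Total capital V = 43.72 + 23.43 = 67.15.
Equity weight = 43.72/67.15 = 0.6511.
Senior notes weight = 23.43/67.15 = 0.3489.
Debt contribution = 0.3489 × 6.6% × (1 − 25%) = 1.7272%.
Required equity contribution = 7.65% − 1.7272% = 5.9228%  ⇒  Re = 9.0970%.
CAPM: 9.0970% = 4.83% + β × 7.32%  ⇒  β = 0.5829.

0.58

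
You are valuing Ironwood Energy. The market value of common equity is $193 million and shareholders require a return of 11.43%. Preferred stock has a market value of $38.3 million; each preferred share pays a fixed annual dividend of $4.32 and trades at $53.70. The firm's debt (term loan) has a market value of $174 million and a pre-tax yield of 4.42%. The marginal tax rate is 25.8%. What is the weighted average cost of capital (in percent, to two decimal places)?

7.61%

Cost of preferred: Rp = 4.32 / 53.7 = 8.0447%.
Total capital V = 193 + 38.3 + 174 = 405.3.
Equity: weight = 193/405.3 = 0.4762; cost = 11.43%.
Preferred: weight = 38.3/405.3 = 0.0945; cost = 8.0447%.
Term loan: weight = 174/405.3 = 0.4293; after-tax cost = 4.42% × (1 − 25.8%) = 3.2796%.
WACC = 0.4762 × 11.4300% + 0.0945 × 8.0447% + 0.4293 × 3.2796% = 7.6111%.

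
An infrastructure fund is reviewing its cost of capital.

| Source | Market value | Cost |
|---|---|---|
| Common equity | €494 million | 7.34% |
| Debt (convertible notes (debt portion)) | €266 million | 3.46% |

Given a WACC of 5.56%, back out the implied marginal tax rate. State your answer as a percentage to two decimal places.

34.85%

Total capital V = 494 + 266 = 760.
Equity weight = 494/760 = 0.6500.
Convertible notes (debt portion) weight = 266/760 = 0.3500.
Equity contribution = 0.6500 × 7.34% = 4.7710%.
Debt contribution must be 5.56% − 4.7710% = 0.7890%.
0.3500 × 3.46% × (1 − T) = 0.7890%  ⇒  (1 − T) = 0.6515.
T = 34.8472%.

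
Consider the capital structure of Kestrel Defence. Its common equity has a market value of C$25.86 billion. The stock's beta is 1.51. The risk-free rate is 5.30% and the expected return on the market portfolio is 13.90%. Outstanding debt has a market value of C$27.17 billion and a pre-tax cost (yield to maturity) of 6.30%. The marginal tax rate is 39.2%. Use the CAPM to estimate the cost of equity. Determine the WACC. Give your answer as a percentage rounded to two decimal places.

10.88%

Market risk premium = 13.9% − 5.3% = 8.6%.
Cost of equity via CAPM: Re = 5.3% + 1.51 × 8.6% = 18.2860%.
Total capital V = 25.86 + 27.17 = 53.03.
Equity: weight = 25.86/53.03 = 0.4876; cost = 18.286%.
Debt: weight = 27.17/53.03 = 0.5124; after-tax cost = 6.3% × (1 − 39.2%) = 3.8304%.
WACC = 0.4876 × 18.2860% + 0.5124 × 3.8304% = 10.8797%.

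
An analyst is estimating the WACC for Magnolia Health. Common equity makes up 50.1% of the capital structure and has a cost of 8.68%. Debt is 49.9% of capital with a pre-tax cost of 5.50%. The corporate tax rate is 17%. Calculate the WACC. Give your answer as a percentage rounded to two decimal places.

6.63%

After-tax cost of debt = 5.5% × (1 − 17%) = 4.5650%.
WACC = 0.501 × 8.6800% + 0.499 × 4.5650% = 6.6266%.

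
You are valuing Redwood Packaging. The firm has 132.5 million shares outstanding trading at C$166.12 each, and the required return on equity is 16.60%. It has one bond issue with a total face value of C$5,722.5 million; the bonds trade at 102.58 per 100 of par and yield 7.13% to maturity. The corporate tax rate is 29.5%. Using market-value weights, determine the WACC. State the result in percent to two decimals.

Market value of equity E = 166.12 × 132.5m = 22010.9m. Market value of debt D = 5722.5m × 102.58/100 = 5870.1405m.
Total capital V = 22010.9 + 5870.1405 = 27881.0405.
Equity: weight = 22010.9/27881.0405 = 0.7895; cost = 16.6%.
Bonds outstanding: weight = 5870.1405/27881.0405 = 0.2105; after-tax cost = 7.13% × (1 − 29.5%) = 5.0267%.
WACC = 0.7895 × 16.6000% + 0.2105 × 5.0267% = 14.1633%.

14.16%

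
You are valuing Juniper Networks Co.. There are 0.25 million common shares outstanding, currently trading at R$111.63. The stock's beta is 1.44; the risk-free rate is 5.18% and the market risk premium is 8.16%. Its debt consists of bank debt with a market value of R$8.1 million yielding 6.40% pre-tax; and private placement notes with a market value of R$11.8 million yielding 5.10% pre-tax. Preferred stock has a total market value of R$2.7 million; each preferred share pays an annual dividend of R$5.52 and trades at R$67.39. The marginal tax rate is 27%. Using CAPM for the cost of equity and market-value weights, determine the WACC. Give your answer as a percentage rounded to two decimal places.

11.41%

Cost of equity via CAPM: Re = 5.18% + 1.44 × 8.16% = 16.9304%.
Cost of preferred: Rp = 5.52 / 67.39 = 8.1911%.
Market value of equity E = 111.63 × 0.25m = 27.9075m.
Total capital V = 27.9075 + 2.7 + 8.1 + 11.8 = 50.5075.
Equity: weight = 27.9075/50.5075 = 0.5525; cost = 16.9304%.
Preferred: weight = 2.7/50.5075 = 0.0535; cost = 8.1911%.
Bank debt: weight = 8.1/50.5075 = 0.1604; after-tax cost = 6.4% × (1 − 27%) = 4.6720%.
Private placement notes: weight = 11.8/50.5075 = 0.2336; after-tax cost = 5.1% × (1 − 27%) = 3.7230%.
WACC = 0.5525 × 16.9304% + 0.0535 × 8.1911% + 0.1604 × 4.6720% + 0.2336 × 3.7230% = 11.4117%.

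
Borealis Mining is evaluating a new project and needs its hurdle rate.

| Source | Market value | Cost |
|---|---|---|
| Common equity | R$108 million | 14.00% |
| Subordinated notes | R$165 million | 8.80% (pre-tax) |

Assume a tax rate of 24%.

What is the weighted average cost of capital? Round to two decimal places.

Total capital V = 108 + 165 = 273.
Equity: weight = 108/273 = 0.3956; cost = 14%.
Subordinated notes: weight = 165/273 = 0.6044; after-tax cost = 8.8% × (1 − 24%) = 6.6880%.
WACC = 0.3956 × 14.0000% + 0.6044 × 6.6880% = 9.5807%.

9.58%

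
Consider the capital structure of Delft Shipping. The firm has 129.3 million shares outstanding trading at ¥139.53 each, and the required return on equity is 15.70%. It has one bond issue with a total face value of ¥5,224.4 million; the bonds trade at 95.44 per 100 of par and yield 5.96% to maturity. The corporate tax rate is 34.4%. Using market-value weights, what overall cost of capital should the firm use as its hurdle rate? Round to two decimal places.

Market value of equity E = 139.53 × 129.3m = 18041.229m. Market value of debt D = 5224.4m × 95.44/100 = 4986.16736m.
Total capital V = 18041.229 + 4986.16736 = 23027.39636.
Equity: weight = 18041.229/23027.39636 = 0.7835; cost = 15.7%.
Bonds outstanding: weight = 4986.16736/23027.39636 = 0.2165; after-tax cost = 5.96% × (1 − 34.4%) = 3.9098%.
WACC = 0.7835 × 15.7000% + 0.2165 × 3.9098% = 13.1470%.

13.15%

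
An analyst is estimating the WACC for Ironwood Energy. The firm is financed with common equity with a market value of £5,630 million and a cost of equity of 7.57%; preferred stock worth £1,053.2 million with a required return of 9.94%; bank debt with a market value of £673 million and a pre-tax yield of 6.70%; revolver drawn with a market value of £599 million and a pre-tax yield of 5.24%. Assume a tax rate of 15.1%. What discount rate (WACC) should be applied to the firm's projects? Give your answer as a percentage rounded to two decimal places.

Total capital V = 5630 + 1053.2 + 673 + 599 = 7955.2.
Equity: weight = 5630/7955.2 = 0.7077; cost = 7.57%.
Preferred: weight = 1053.2/7955.2 = 0.1324; cost = 9.94%.
Bank debt: weight = 673/7955.2 = 0.0846; after-tax cost = 6.7% × (1 − 15.1%) = 5.6883%.
Revolver drawn: weight = 599/7955.2 = 0.0753; after-tax cost = 5.24% × (1 − 15.1%) = 4.4488%.
WACC = 0.7077 × 7.5700% + 0.1324 × 9.9400% + 0.0846 × 5.6883% + 0.0753 × 4.4488% = 7.4896%.

7.49%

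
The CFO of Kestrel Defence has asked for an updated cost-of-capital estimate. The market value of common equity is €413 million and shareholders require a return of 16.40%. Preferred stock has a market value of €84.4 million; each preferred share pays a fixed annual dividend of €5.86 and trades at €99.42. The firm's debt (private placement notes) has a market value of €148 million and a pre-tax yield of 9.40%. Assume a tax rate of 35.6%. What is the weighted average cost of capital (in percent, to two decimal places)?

12.65%

Cost of preferred: Rp = 5.86 / 99.42 = 5.8942%.
Total capital V = 413 + 84.4 + 148 = 645.4.
Equity: weight = 413/645.4 = 0.6399; cost = 16.4%.
Preferred: weight = 84.4/645.4 = 0.1308; cost = 5.8942%.
Private placement notes: weight = 148/645.4 = 0.2293; after-tax cost = 9.4% × (1 − 35.6%) = 6.0536%.
WACC = 0.6399 × 16.4000% + 0.1308 × 5.8942% + 0.2293 × 6.0536% = 12.6536%.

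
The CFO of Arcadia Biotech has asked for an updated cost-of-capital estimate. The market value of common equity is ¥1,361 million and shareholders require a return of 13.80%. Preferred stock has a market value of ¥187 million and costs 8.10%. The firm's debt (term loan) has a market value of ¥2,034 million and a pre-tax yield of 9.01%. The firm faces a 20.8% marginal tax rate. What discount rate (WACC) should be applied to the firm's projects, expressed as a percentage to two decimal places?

Total capital V = 1361 + 187 + 2034 = 3582.
Equity: weight = 1361/3582 = 0.3800; cost = 13.8%.
Preferred: weight = 187/3582 = 0.0522; cost = 8.1%.
Term loan: weight = 2034/3582 = 0.5678; after-tax cost = 9.01% × (1 − 20.8%) = 7.1359%.
WACC = 0.3800 × 13.8000% + 0.0522 × 8.1000% + 0.5678 × 7.1359% = 9.7183%.

9.72%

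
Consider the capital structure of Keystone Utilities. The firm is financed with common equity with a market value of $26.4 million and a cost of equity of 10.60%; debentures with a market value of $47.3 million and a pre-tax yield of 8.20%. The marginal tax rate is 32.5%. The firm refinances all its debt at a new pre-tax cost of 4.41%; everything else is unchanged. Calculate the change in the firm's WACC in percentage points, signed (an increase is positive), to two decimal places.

Current WACC:
Total capital V = 26.4 + 47.3 = 73.7.
Equity: weight = 26.4/73.7 = 0.3582; cost = 10.6%.
Debentures: weight = 47.3/73.7 = 0.6418; after-tax cost = 8.2% × (1 − 32.5%) = 5.5350%.
WACC = 0.3582 × 10.6000% + 0.6418 × 5.5350% = 7.3493%.
After the change:
Total capital V = 26.4 + 47.3 = 73.7.
Equity: weight = 26.4/73.7 = 0.3582; cost = 10.6%.
Debentures: weight = 47.3/73.7 = 0.6418; after-tax cost = 4.41% × (1 − 32.5%) = 2.9768%.
WACC = 0.3582 × 10.6000% + 0.6418 × 2.9768% = 5.7075%.
Change in WACC = 5.7075% − 7.3493% = -1.6419 pp.

-1.64 pp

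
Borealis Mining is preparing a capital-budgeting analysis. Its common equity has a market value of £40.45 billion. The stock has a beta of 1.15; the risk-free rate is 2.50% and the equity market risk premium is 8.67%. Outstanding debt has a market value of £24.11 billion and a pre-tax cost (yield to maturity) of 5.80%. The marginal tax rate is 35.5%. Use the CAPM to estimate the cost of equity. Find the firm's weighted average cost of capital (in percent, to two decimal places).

Cost of equity via CAPM: Re = 2.5% + 1.15 × 8.67% = 12.4705%.
Total capital V = 40.45 + 24.11 = 64.56.
Equity: weight = 40.45/64.56 = 0.6265; cost = 12.4705%.
Debt: weight = 24.11/64.56 = 0.3735; after-tax cost = 5.8% × (1 − 35.5%) = 3.7410%.
WACC = 0.6265 × 12.4705% + 0.3735 × 3.7410% = 9.2105%.

9.21%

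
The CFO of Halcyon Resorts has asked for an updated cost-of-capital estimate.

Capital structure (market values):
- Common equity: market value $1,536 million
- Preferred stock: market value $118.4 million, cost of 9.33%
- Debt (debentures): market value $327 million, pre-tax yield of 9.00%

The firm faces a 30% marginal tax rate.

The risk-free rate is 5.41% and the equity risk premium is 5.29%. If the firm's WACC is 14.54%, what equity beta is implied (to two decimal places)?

2.13

Total capital V = 1536 + 118.4 + 327 = 1981.4.
Equity weight = 1536/1981.4 = 0.7752.
Preferred weight = 118.4/1981.4 = 0.0598.
Debentures weight = 327/1981.4 = 0.1650.
Debt contribution = 0.1650 × 9% × (1 − 30%) = 1.0397%.
Preferred contribution = 0.0598 × 9.33% = 0.5575%.
Required equity contribution = 14.54% − 1.5972% = 12.9428%  ⇒  Re = 16.6958%.
CAPM: 16.6958% = 5.41% + β × 5.29%  ⇒  β = 2.1334.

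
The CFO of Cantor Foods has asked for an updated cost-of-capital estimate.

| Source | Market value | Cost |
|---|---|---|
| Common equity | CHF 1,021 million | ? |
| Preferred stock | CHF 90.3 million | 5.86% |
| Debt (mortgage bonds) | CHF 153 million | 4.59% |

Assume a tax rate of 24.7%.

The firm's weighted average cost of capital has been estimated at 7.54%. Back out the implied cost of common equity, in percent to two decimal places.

8.30%

Total capital V = 1021 + 90.3 + 153 = 1264.3.
Equity weight = 1021/1264.3 = 0.8076.
Preferred weight = 90.3/1264.3 = 0.0714.
Mortgage bonds weight = 153/1264.3 = 0.1210.
Debt contribution = 0.1210 × 4.59% × (1 − 24.7%) = 0.4183%.
Preferred contribution = 0.0714 × 5.86% = 0.4185%.
Required equity contribution = 7.54% − 0.8368% = 6.7032%.
Re = 6.7032% / 0.8076 = 8.3005%.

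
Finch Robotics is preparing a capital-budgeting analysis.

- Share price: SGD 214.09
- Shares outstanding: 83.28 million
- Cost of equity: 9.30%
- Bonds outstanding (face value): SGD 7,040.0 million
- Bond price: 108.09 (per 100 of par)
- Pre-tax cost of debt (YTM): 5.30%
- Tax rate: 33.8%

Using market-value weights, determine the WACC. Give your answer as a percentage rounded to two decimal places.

Market value of equity E = 214.09 × 83.28m = 17829.4152m. Market value of debt D = 7040m × 108.09/100 = 7609.536m.
Total capital V = 17829.4152 + 7609.536 = 25438.9512.
Equity: weight = 17829.4152/25438.9512 = 0.7009; cost = 9.3%.
Bonds outstanding: weight = 7609.536/25438.9512 = 0.2991; after-tax cost = 5.3% × (1 − 33.8%) = 3.5086%.
WACC = 0.7009 × 9.3000% + 0.2991 × 3.5086% = 7.5676%.

7.57%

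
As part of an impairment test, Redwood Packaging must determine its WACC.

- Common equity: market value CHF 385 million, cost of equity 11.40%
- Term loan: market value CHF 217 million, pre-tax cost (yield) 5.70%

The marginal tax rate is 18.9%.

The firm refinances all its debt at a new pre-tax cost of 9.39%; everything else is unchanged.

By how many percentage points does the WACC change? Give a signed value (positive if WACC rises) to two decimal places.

Current WACC:
Total capital V = 385 + 217 = 602.
Equity: weight = 385/602 = 0.6395; cost = 11.4%.
Term loan: weight = 217/602 = 0.3605; after-tax cost = 5.7% × (1 − 18.9%) = 4.6227%.
WACC = 0.6395 × 11.4000% + 0.3605 × 4.6227% = 8.9570%.
After the change:
Total capital V = 385 + 217 = 602.
Equity: weight = 385/602 = 0.6395; cost = 11.4%.
Term loan: weight = 217/602 = 0.3605; after-tax cost = 9.39% × (1 − 18.9%) = 7.6153%.
WACC = 0.6395 × 11.4000% + 0.3605 × 7.6153% = 10.0357%.
Change in WACC = 10.0357% − 8.9570% = 1.0787 pp.

+1.08 pp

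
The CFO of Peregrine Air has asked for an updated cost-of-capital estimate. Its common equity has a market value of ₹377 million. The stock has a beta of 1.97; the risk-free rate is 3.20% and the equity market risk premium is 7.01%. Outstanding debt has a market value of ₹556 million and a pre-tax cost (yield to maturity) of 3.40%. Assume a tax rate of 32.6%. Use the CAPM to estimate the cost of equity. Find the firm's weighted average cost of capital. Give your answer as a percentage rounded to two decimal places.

8.24%

Cost of equity via CAPM: Re = 3.2% + 1.97 × 7.01% = 17.0097%.
Total capital V = 377 + 556 = 933.
Equity: weight = 377/933 = 0.4041; cost = 17.0097%.
Debt: weight = 556/933 = 0.5959; after-tax cost = 3.4% × (1 − 32.6%) = 2.2916%.
WACC = 0.4041 × 17.0097% + 0.5959 × 2.2916% = 8.2388%.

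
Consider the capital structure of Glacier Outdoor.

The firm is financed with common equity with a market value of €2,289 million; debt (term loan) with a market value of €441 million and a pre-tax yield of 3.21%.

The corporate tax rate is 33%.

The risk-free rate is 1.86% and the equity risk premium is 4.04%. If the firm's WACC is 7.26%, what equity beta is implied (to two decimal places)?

Total capital V = 2289 + 441 = 2730.
Equity weight = 2289/2730 = 0.8385.
Term loan weight = 441/2730 = 0.1615.
Debt contribution = 0.1615 × 3.21% × (1 − 33%) = 0.3474%.
Required equity contribution = 7.26% − 0.3474% = 6.9126%  ⇒  Re = 8.2444%.
CAPM: 8.2444% = 1.86% + β × 4.04%  ⇒  β = 1.5803.

1.58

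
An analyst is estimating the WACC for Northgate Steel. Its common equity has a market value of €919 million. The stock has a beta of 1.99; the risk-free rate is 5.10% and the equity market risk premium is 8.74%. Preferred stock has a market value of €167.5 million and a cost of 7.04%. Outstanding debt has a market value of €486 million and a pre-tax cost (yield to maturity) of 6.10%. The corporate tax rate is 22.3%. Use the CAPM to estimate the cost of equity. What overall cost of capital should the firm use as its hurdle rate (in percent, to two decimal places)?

15.36%

Cost of equity via CAPM: Re = 5.1% + 1.99 × 8.74% = 22.4926%.
Total capital V = 919 + 167.5 + 486 = 1572.5.
Equity: weight = 919/1572.5 = 0.5844; cost = 22.4926%.
Preferred: weight = 167.5/1572.5 = 0.1065; cost = 7.04%.
Debt: weight = 486/1572.5 = 0.3091; after-tax cost = 6.1% × (1 − 22.3%) = 4.7397%.
WACC = 0.5844 × 22.4926% + 0.1065 × 7.0400% + 0.3091 × 4.7397% = 15.3599%.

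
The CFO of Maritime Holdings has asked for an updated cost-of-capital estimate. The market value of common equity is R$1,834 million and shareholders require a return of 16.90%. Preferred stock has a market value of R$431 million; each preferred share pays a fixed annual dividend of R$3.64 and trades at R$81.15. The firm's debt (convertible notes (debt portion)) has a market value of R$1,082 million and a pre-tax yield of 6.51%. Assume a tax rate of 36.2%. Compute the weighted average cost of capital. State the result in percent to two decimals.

11.18%

Cost of preferred: Rp = 3.64 / 81.15 = 4.4855%.
Total capital V = 1834 + 431 + 1082 = 3347.
Equity: weight = 1834/3347 = 0.5480; cost = 16.9%.
Preferred: weight = 431/3347 = 0.1288; cost = 4.4855%.
Convertible notes (debt portion): weight = 1082/3347 = 0.3233; after-tax cost = 6.51% × (1 − 36.2%) = 4.1534%.
WACC = 0.5480 × 16.9000% + 0.1288 × 4.4855% + 0.3233 × 4.1534% = 11.1807%.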